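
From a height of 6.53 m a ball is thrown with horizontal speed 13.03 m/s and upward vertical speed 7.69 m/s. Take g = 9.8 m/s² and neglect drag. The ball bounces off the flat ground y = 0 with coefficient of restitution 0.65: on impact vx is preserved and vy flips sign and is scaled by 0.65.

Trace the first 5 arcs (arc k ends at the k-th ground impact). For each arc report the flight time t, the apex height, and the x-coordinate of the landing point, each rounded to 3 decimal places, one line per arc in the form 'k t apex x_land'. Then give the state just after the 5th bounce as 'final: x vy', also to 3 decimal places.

1 2.181 9.547 28.412
2 1.815 4.034 52.057
3 1.179 1.704 67.426
4 0.767 0.720 77.415
5 0.498 0.304 83.909
final: 83.909 1.587

Arc 1: start y=6.530, vy=7.690 → t=2.181, apex=9.547, x_land=28.412, impact vy=-13.679
  bounce: vy ← 0.65·13.679 = 8.892
Arc 2: start y=0.000, vy=8.892 → t=1.815, apex=4.034, x_land=52.057, impact vy=-8.892
  bounce: vy ← 0.65·8.892 = 5.780
Arc 3: start y=0.000, vy=5.780 → t=1.179, apex=1.704, x_land=67.426, impact vy=-5.780
  bounce: vy ← 0.65·5.780 = 3.757
Arc 4: start y=0.000, vy=3.757 → t=0.767, apex=0.720, x_land=77.415, impact vy=-3.757
  bounce: vy ← 0.65·3.757 = 2.442
Arc 5: start y=0.000, vy=2.442 → t=0.498, apex=0.304, x_land=83.909, impact vy=-2.442
  bounce: vy ← 0.65·2.442 = 1.587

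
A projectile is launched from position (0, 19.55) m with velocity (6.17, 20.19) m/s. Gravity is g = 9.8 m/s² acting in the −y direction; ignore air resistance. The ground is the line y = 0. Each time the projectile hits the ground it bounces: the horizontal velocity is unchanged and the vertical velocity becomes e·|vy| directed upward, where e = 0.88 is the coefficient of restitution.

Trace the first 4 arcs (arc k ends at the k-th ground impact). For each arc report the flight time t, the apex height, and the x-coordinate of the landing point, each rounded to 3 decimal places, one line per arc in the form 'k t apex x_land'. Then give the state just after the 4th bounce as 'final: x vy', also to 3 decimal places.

1 4.930 40.348 30.416
2 5.050 31.245 61.577
3 4.444 24.196 88.999
4 3.911 18.738 113.130
final: 113.130 16.864

Arc 1: start y=19.550, vy=20.190 → t=4.930, apex=40.348, x_land=30.416, impact vy=-28.121
  bounce: vy ← 0.88·28.121 = 24.747
Arc 2: start y=0.000, vy=24.747 → t=5.050, apex=31.245, x_land=61.577, impact vy=-24.747
  bounce: vy ← 0.88·24.747 = 21.777
Arc 3: start y=0.000, vy=21.777 → t=4.444, apex=24.196, x_land=88.999, impact vy=-21.777
  bounce: vy ← 0.88·21.777 = 19.164
Arc 4: start y=0.000, vy=19.164 → t=3.911, apex=18.738, x_land=113.130, impact vy=-19.164
  bounce: vy ← 0.88·19.164 = 16.864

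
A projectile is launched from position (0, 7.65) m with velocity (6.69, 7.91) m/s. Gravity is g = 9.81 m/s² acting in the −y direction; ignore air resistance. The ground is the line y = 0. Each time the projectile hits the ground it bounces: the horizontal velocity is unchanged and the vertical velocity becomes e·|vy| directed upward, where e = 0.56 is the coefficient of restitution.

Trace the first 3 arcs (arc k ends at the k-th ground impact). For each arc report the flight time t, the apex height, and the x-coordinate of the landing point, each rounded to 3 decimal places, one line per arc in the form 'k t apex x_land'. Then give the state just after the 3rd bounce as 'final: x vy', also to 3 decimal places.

Arc 1: start y=7.650, vy=7.910 → t=2.293, apex=10.839, x_land=15.339, impact vy=-14.583
  bounce: vy ← 0.56·14.583 = 8.166
Arc 2: start y=0.000, vy=8.166 → t=1.665, apex=3.399, x_land=26.478, impact vy=-8.166
  bounce: vy ← 0.56·8.166 = 4.573
Arc 3: start y=0.000, vy=4.573 → t=0.932, apex=1.066, x_land=32.715, impact vy=-4.573
  bounce: vy ← 0.56·4.573 = 2.561

1 2.293 10.839 15.339
2 1.665 3.399 26.478
3 0.932 1.066 32.715
final: 32.715 2.561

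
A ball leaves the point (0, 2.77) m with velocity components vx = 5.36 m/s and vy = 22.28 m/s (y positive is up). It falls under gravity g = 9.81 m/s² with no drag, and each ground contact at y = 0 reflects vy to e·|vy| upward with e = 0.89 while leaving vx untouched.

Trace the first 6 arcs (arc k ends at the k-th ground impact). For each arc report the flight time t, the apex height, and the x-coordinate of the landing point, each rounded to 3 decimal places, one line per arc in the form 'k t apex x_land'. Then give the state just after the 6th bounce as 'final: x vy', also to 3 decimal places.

1 4.663 28.071 24.996
2 4.258 22.235 47.820
3 3.790 17.612 68.133
4 3.373 13.951 86.212
5 3.002 11.050 102.302
6 2.672 8.753 116.623
final: 116.623 11.663

Arc 1: start y=2.770, vy=22.280 → t=4.663, apex=28.071, x_land=24.996, impact vy=-23.468
  bounce: vy ← 0.89·23.468 = 20.886
Arc 2: start y=0.000, vy=20.886 → t=4.258, apex=22.235, x_land=47.820, impact vy=-20.886
  bounce: vy ← 0.89·20.886 = 18.589
Arc 3: start y=0.000, vy=18.589 → t=3.790, apex=17.612, x_land=68.133, impact vy=-18.589
  bounce: vy ← 0.89·18.589 = 16.544
Arc 4: start y=0.000, vy=16.544 → t=3.373, apex=13.951, x_land=86.212, impact vy=-16.544
  bounce: vy ← 0.89·16.544 = 14.724
Arc 5: start y=0.000, vy=14.724 → t=3.002, apex=11.050, x_land=102.302, impact vy=-14.724
  bounce: vy ← 0.89·14.724 = 13.105
Arc 6: start y=0.000, vy=13.105 → t=2.672, apex=8.753, x_land=116.623, impact vy=-13.105
  bounce: vy ← 0.89·13.105 = 11.663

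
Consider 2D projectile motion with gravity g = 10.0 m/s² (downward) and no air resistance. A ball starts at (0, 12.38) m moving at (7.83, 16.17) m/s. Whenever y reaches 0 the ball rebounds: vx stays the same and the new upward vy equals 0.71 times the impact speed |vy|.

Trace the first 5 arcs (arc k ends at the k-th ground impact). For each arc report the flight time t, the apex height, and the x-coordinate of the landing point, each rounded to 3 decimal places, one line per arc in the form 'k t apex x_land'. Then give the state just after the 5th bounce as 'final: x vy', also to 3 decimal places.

1 3.873 25.453 30.328
2 3.204 12.831 55.414
3 2.275 6.468 73.225
4 1.615 3.261 85.871
5 1.147 1.644 94.850
final: 94.850 4.071

Arc 1: start y=12.380, vy=16.170 → t=3.873, apex=25.453, x_land=30.328, impact vy=-22.563
  bounce: vy ← 0.71·22.563 = 16.019
Arc 2: start y=0.000, vy=16.019 → t=3.204, apex=12.831, x_land=55.414, impact vy=-16.019
  bounce: vy ← 0.71·16.019 = 11.374
Arc 3: start y=0.000, vy=11.374 → t=2.275, apex=6.468, x_land=73.225, impact vy=-11.374
  bounce: vy ← 0.71·11.374 = 8.075
Arc 4: start y=0.000, vy=8.075 → t=1.615, apex=3.261, x_land=85.871, impact vy=-8.075
  bounce: vy ← 0.71·8.075 = 5.734
Arc 5: start y=0.000, vy=5.734 → t=1.147, apex=1.644, x_land=94.850, impact vy=-5.734
  bounce: vy ← 0.71·5.734 = 4.071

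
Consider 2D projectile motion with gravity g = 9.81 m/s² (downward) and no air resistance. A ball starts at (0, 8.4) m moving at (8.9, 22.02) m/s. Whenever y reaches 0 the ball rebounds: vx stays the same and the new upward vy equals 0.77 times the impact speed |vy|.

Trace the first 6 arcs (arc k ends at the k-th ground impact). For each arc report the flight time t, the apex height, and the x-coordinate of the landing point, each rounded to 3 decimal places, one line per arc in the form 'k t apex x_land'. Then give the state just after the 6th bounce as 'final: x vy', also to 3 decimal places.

1 4.843 33.114 43.102
2 4.001 19.633 78.714
3 3.081 11.640 106.135
4 2.372 6.902 127.249
5 1.827 4.092 143.507
6 1.407 2.426 156.026
final: 156.026 5.312

Arc 1: start y=8.400, vy=22.020 → t=4.843, apex=33.114, x_land=43.102, impact vy=-25.489
  bounce: vy ← 0.77·25.489 = 19.627
Arc 2: start y=0.000, vy=19.627 → t=4.001, apex=19.633, x_land=78.714, impact vy=-19.627
  bounce: vy ← 0.77·19.627 = 15.112
Arc 3: start y=0.000, vy=15.112 → t=3.081, apex=11.640, x_land=106.135, impact vy=-15.112
  bounce: vy ← 0.77·15.112 = 11.637
Arc 4: start y=0.000, vy=11.637 → t=2.372, apex=6.902, x_land=127.249, impact vy=-11.637
  bounce: vy ← 0.77·11.637 = 8.960
Arc 5: start y=0.000, vy=8.960 → t=1.827, apex=4.092, x_land=143.507, impact vy=-8.960
  bounce: vy ← 0.77·8.960 = 6.899
Arc 6: start y=0.000, vy=6.899 → t=1.407, apex=2.426, x_land=156.026, impact vy=-6.899
  bounce: vy ← 0.77·6.899 = 5.312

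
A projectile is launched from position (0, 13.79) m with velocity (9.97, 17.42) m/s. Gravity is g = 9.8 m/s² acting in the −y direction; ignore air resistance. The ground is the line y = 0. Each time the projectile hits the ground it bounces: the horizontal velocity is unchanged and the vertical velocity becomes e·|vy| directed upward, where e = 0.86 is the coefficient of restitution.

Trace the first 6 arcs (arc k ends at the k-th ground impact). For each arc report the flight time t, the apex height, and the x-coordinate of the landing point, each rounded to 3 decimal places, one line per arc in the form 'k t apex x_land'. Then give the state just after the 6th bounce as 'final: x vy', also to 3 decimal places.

1 4.222 29.272 42.091
2 4.204 21.650 84.004
3 3.615 16.012 120.050
4 3.109 11.843 151.049
5 2.674 8.759 177.709
6 2.300 6.478 200.636
final: 200.636 9.691

Arc 1: start y=13.790, vy=17.420 → t=4.222, apex=29.272, x_land=42.091, impact vy=-23.953
  bounce: vy ← 0.86·23.953 = 20.599
Arc 2: start y=0.000, vy=20.599 → t=4.204, apex=21.650, x_land=84.004, impact vy=-20.599
  bounce: vy ← 0.86·20.599 = 17.716
Arc 3: start y=0.000, vy=17.716 → t=3.615, apex=16.012, x_land=120.050, impact vy=-17.716
  bounce: vy ← 0.86·17.716 = 15.235
Arc 4: start y=0.000, vy=15.235 → t=3.109, apex=11.843, x_land=151.049, impact vy=-15.235
  bounce: vy ← 0.86·15.235 = 13.102
Arc 5: start y=0.000, vy=13.102 → t=2.674, apex=8.759, x_land=177.709, impact vy=-13.102
  bounce: vy ← 0.86·13.102 = 11.268
Arc 6: start y=0.000, vy=11.268 → t=2.300, apex=6.478, x_land=200.636, impact vy=-11.268
  bounce: vy ← 0.86·11.268 = 9.691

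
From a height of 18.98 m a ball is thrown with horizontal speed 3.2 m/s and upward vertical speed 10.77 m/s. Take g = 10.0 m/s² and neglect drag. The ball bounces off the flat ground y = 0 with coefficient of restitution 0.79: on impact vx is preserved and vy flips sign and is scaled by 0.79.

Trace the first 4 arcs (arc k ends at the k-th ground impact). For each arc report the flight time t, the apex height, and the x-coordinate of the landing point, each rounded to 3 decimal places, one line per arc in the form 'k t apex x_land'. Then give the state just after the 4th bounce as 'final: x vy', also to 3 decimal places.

Arc 1: start y=18.980, vy=10.770 → t=3.303, apex=24.780, x_land=10.570, impact vy=-22.262
  bounce: vy ← 0.79·22.262 = 17.587
Arc 2: start y=0.000, vy=17.587 → t=3.517, apex=15.465, x_land=21.826, impact vy=-17.587
  bounce: vy ← 0.79·17.587 = 13.894
Arc 3: start y=0.000, vy=13.894 → t=2.779, apex=9.652, x_land=30.718, impact vy=-13.894
  bounce: vy ← 0.79·13.894 = 10.976
Arc 4: start y=0.000, vy=10.976 → t=2.195, apex=6.024, x_land=37.742, impact vy=-10.976
  bounce: vy ← 0.79·10.976 = 8.671

1 3.303 24.780 10.570
2 3.517 15.465 21.826
3 2.779 9.652 30.718
4 2.195 6.024 37.742
final: 37.742 8.671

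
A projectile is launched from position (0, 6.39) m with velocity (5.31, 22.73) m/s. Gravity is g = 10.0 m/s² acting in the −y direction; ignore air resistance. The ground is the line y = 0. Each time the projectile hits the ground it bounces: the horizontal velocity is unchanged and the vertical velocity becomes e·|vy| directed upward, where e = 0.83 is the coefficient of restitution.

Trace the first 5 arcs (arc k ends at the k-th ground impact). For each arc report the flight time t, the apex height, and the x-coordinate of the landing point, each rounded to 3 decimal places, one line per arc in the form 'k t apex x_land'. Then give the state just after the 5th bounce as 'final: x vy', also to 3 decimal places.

Arc 1: start y=6.390, vy=22.730 → t=4.812, apex=32.223, x_land=25.550, impact vy=-25.386
  bounce: vy ← 0.83·25.386 = 21.070
Arc 2: start y=0.000, vy=21.070 → t=4.214, apex=22.198, x_land=47.926, impact vy=-21.070
  bounce: vy ← 0.83·21.070 = 17.488
Arc 3: start y=0.000, vy=17.488 → t=3.498, apex=15.292, x_land=66.499, impact vy=-17.488
  bounce: vy ← 0.83·17.488 = 14.515
Arc 4: start y=0.000, vy=14.515 → t=2.903, apex=10.535, x_land=81.915, impact vy=-14.515
  bounce: vy ← 0.83·14.515 = 12.048
Arc 5: start y=0.000, vy=12.048 → t=2.410, apex=7.257, x_land=94.709, impact vy=-12.048
  bounce: vy ← 0.83·12.048 = 10.000

1 4.812 32.223 25.550
2 4.214 22.198 47.926
3 3.498 15.292 66.499
4 2.903 10.535 81.915
5 2.410 7.257 94.709
final: 94.709 10.000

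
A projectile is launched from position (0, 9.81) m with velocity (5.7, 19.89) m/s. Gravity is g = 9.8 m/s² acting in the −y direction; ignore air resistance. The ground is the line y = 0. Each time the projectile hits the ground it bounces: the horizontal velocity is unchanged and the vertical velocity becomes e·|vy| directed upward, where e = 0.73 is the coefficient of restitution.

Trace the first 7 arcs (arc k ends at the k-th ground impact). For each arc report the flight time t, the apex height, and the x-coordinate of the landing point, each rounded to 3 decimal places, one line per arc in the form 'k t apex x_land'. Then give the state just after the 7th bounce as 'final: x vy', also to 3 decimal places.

Arc 1: start y=9.810, vy=19.890 → t=4.504, apex=29.994, x_land=25.671, impact vy=-24.246
  bounce: vy ← 0.73·24.246 = 17.700
Arc 2: start y=0.000, vy=17.700 → t=3.612, apex=15.984, x_land=46.261, impact vy=-17.700
  bounce: vy ← 0.73·17.700 = 12.921
Arc 3: start y=0.000, vy=12.921 → t=2.637, apex=8.518, x_land=61.291, impact vy=-12.921
  bounce: vy ← 0.73·12.921 = 9.432
Arc 4: start y=0.000, vy=9.432 → t=1.925, apex=4.539, x_land=72.263, impact vy=-9.432
  bounce: vy ← 0.73·9.432 = 6.886
Arc 5: start y=0.000, vy=6.886 → t=1.405, apex=2.419, x_land=80.273, impact vy=-6.886
  bounce: vy ← 0.73·6.886 = 5.026
Arc 6: start y=0.000, vy=5.026 → t=1.026, apex=1.289, x_land=86.120, impact vy=-5.026
  bounce: vy ← 0.73·5.026 = 3.669
Arc 7: start y=0.000, vy=3.669 → t=0.749, apex=0.687, x_land=90.389, impact vy=-3.669
  bounce: vy ← 0.73·3.669 = 2.679

1 4.504 29.994 25.671
2 3.612 15.984 46.261
3 2.637 8.518 61.291
4 1.925 4.539 72.263
5 1.405 2.419 80.273
6 1.026 1.289 86.120
7 0.749 0.687 90.389
final: 90.389 2.679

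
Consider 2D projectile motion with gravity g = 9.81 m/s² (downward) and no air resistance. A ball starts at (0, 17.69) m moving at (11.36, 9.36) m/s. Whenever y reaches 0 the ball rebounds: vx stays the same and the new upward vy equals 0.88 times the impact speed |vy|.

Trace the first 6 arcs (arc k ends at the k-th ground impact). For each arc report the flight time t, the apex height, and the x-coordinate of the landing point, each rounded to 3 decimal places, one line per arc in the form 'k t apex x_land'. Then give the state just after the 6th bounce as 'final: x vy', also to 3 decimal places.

Arc 1: start y=17.690, vy=9.360 → t=3.079, apex=22.155, x_land=34.982, impact vy=-20.849
  bounce: vy ← 0.88·20.849 = 18.347
Arc 2: start y=0.000, vy=18.347 → t=3.741, apex=17.157, x_land=77.475, impact vy=-18.347
  bounce: vy ← 0.88·18.347 = 16.146
Arc 3: start y=0.000, vy=16.146 → t=3.292, apex=13.286, x_land=114.868, impact vy=-16.146
  bounce: vy ← 0.88·16.146 = 14.208
Arc 4: start y=0.000, vy=14.208 → t=2.897, apex=10.289, x_land=147.774, impact vy=-14.208
  bounce: vy ← 0.88·14.208 = 12.503
Arc 5: start y=0.000, vy=12.503 → t=2.549, apex=7.968, x_land=176.731, impact vy=-12.503
  bounce: vy ← 0.88·12.503 = 11.003
Arc 6: start y=0.000, vy=11.003 → t=2.243, apex=6.170, x_land=202.214, impact vy=-11.003
  bounce: vy ← 0.88·11.003 = 9.682

1 3.079 22.155 34.982
2 3.741 17.157 77.475
3 3.292 13.286 114.868
4 2.897 10.289 147.774
5 2.549 7.968 176.731
6 2.243 6.170 202.214
final: 202.214 9.682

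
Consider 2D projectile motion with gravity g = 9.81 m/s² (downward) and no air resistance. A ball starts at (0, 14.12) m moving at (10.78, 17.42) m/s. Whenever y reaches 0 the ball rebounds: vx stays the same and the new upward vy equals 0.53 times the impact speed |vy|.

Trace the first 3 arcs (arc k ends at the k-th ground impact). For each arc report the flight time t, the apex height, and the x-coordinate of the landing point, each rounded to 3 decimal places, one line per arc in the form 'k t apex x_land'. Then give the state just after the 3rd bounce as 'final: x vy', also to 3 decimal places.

1 4.232 29.587 45.618
2 2.603 8.311 73.682
3 1.380 2.335 88.556
final: 88.556 3.587

Arc 1: start y=14.120, vy=17.420 → t=4.232, apex=29.587, x_land=45.618, impact vy=-24.093
  bounce: vy ← 0.53·24.093 = 12.769
Arc 2: start y=0.000, vy=12.769 → t=2.603, apex=8.311, x_land=73.682, impact vy=-12.769
  bounce: vy ← 0.53·12.769 = 6.768
Arc 3: start y=0.000, vy=6.768 → t=1.380, apex=2.335, x_land=88.556, impact vy=-6.768
  bounce: vy ← 0.53·6.768 = 3.587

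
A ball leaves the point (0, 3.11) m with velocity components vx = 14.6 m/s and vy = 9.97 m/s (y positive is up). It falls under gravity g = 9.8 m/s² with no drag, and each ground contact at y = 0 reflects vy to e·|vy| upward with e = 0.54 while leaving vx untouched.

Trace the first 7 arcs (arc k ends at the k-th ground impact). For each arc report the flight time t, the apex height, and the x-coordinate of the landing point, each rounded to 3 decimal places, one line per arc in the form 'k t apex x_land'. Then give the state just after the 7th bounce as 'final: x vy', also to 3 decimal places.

1 2.310 8.181 33.719
2 1.396 2.386 54.094
3 0.754 0.696 65.096
4 0.407 0.203 71.037
5 0.220 0.059 74.246
6 0.119 0.017 75.978
7 0.064 0.005 76.914
final: 76.914 0.170

Arc 1: start y=3.110, vy=9.970 → t=2.310, apex=8.181, x_land=33.719, impact vy=-12.663
  bounce: vy ← 0.54·12.663 = 6.838
Arc 2: start y=0.000, vy=6.838 → t=1.396, apex=2.386, x_land=54.094, impact vy=-6.838
  bounce: vy ← 0.54·6.838 = 3.693
Arc 3: start y=0.000, vy=3.693 → t=0.754, apex=0.696, x_land=65.096, impact vy=-3.693
  bounce: vy ← 0.54·3.693 = 1.994
Arc 4: start y=0.000, vy=1.994 → t=0.407, apex=0.203, x_land=71.037, impact vy=-1.994
  bounce: vy ← 0.54·1.994 = 1.077
Arc 5: start y=0.000, vy=1.077 → t=0.220, apex=0.059, x_land=74.246, impact vy=-1.077
  bounce: vy ← 0.54·1.077 = 0.581
Arc 6: start y=0.000, vy=0.581 → t=0.119, apex=0.017, x_land=75.978, impact vy=-0.581
  bounce: vy ← 0.54·0.581 = 0.314
Arc 7: start y=0.000, vy=0.314 → t=0.064, apex=0.005, x_land=76.914, impact vy=-0.314
  bounce: vy ← 0.54·0.314 = 0.170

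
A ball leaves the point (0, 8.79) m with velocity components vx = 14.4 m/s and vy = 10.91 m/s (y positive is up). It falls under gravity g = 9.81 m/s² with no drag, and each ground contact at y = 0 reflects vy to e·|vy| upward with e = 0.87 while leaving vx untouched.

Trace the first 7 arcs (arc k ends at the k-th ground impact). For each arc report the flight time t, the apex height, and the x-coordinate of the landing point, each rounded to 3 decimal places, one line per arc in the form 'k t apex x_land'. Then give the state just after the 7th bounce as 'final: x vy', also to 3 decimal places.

1 2.852 14.857 41.076
2 3.028 11.245 84.683
3 2.635 8.511 122.620
4 2.292 6.442 155.626
5 1.994 4.876 184.341
6 1.735 3.691 209.324
7 1.509 2.794 231.058
final: 231.058 6.441

Arc 1: start y=8.790, vy=10.910 → t=2.852, apex=14.857, x_land=41.076, impact vy=-17.073
  bounce: vy ← 0.87·17.073 = 14.854
Arc 2: start y=0.000, vy=14.854 → t=3.028, apex=11.245, x_land=84.683, impact vy=-14.854
  bounce: vy ← 0.87·14.854 = 12.923
Arc 3: start y=0.000, vy=12.923 → t=2.635, apex=8.511, x_land=122.620, impact vy=-12.923
  bounce: vy ← 0.87·12.923 = 11.243
Arc 4: start y=0.000, vy=11.243 → t=2.292, apex=6.442, x_land=155.626, impact vy=-11.243
  bounce: vy ← 0.87·11.243 = 9.781
Arc 5: start y=0.000, vy=9.781 → t=1.994, apex=4.876, x_land=184.341, impact vy=-9.781
  bounce: vy ← 0.87·9.781 = 8.510
Arc 6: start y=0.000, vy=8.510 → t=1.735, apex=3.691, x_land=209.324, impact vy=-8.510
  bounce: vy ← 0.87·8.510 = 7.403
Arc 7: start y=0.000, vy=7.403 → t=1.509, apex=2.794, x_land=231.058, impact vy=-7.403
  bounce: vy ← 0.87·7.403 = 6.441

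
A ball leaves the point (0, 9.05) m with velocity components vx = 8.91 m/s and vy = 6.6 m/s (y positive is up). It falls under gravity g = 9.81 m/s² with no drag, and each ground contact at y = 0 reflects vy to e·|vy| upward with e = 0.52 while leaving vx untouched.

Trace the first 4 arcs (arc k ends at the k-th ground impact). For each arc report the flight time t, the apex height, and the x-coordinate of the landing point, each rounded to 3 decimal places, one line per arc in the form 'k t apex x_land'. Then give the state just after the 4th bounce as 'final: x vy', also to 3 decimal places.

1 2.189 11.270 19.500
2 1.576 3.047 33.547
3 0.820 0.824 40.851
4 0.426 0.223 44.649
final: 44.649 1.087

Arc 1: start y=9.050, vy=6.600 → t=2.189, apex=11.270, x_land=19.500, impact vy=-14.870
  bounce: vy ← 0.52·14.870 = 7.732
Arc 2: start y=0.000, vy=7.732 → t=1.576, apex=3.047, x_land=33.547, impact vy=-7.732
  bounce: vy ← 0.52·7.732 = 4.021
Arc 3: start y=0.000, vy=4.021 → t=0.820, apex=0.824, x_land=40.851, impact vy=-4.021
  bounce: vy ← 0.52·4.021 = 2.091
Arc 4: start y=0.000, vy=2.091 → t=0.426, apex=0.223, x_land=44.649, impact vy=-2.091
  bounce: vy ← 0.52·2.091 = 1.087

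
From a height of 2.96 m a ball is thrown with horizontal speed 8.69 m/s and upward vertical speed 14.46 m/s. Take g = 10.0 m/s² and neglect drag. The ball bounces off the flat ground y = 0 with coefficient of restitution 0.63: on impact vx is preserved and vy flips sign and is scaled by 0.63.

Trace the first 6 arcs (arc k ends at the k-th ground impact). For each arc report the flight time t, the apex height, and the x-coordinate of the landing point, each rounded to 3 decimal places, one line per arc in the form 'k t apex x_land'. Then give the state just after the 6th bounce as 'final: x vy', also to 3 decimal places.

Arc 1: start y=2.960, vy=14.460 → t=3.084, apex=13.415, x_land=26.800, impact vy=-16.380
  bounce: vy ← 0.63·16.380 = 10.319
Arc 2: start y=0.000, vy=10.319 → t=2.064, apex=5.324, x_land=44.734, impact vy=-10.319
  bounce: vy ← 0.63·10.319 = 6.501
Arc 3: start y=0.000, vy=6.501 → t=1.300, apex=2.113, x_land=56.033, impact vy=-6.501
  bounce: vy ← 0.63·6.501 = 4.096
Arc 4: start y=0.000, vy=4.096 → t=0.819, apex=0.839, x_land=63.151, impact vy=-4.096
  bounce: vy ← 0.63·4.096 = 2.580
Arc 5: start y=0.000, vy=2.580 → t=0.516, apex=0.333, x_land=67.636, impact vy=-2.580
  bounce: vy ← 0.63·2.580 = 1.626
Arc 6: start y=0.000, vy=1.626 → t=0.325, apex=0.132, x_land=70.461, impact vy=-1.626
  bounce: vy ← 0.63·1.626 = 1.024

1 3.084 13.415 26.800
2 2.064 5.324 44.734
3 1.300 2.113 56.033
4 0.819 0.839 63.151
5 0.516 0.333 67.636
6 0.325 0.132 70.461
final: 70.461 1.024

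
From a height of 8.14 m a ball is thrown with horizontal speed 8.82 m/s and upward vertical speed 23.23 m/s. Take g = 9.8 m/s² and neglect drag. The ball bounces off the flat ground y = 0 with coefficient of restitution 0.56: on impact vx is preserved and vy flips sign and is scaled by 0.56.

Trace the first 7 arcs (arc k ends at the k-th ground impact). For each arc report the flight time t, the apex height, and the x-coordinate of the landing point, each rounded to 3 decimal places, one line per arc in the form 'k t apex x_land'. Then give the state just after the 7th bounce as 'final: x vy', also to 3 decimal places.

1 5.069 35.672 44.705
2 3.022 11.187 71.358
3 1.692 3.508 86.284
4 0.948 1.100 94.643
5 0.531 0.345 99.324
6 0.297 0.108 101.945
7 0.166 0.034 103.413
final: 103.413 0.457

Arc 1: start y=8.140, vy=23.230 → t=5.069, apex=35.672, x_land=44.705, impact vy=-26.442
  bounce: vy ← 0.56·26.442 = 14.807
Arc 2: start y=0.000, vy=14.807 → t=3.022, apex=11.187, x_land=71.358, impact vy=-14.807
  bounce: vy ← 0.56·14.807 = 8.292
Arc 3: start y=0.000, vy=8.292 → t=1.692, apex=3.508, x_land=86.284, impact vy=-8.292
  bounce: vy ← 0.56·8.292 = 4.644
Arc 4: start y=0.000, vy=4.644 → t=0.948, apex=1.100, x_land=94.643, impact vy=-4.644
  bounce: vy ← 0.56·4.644 = 2.600
Arc 5: start y=0.000, vy=2.600 → t=0.531, apex=0.345, x_land=99.324, impact vy=-2.600
  bounce: vy ← 0.56·2.600 = 1.456
Arc 6: start y=0.000, vy=1.456 → t=0.297, apex=0.108, x_land=101.945, impact vy=-1.456
  bounce: vy ← 0.56·1.456 = 0.815
Arc 7: start y=0.000, vy=0.815 → t=0.166, apex=0.034, x_land=103.413, impact vy=-0.815
  bounce: vy ← 0.56·0.815 = 0.457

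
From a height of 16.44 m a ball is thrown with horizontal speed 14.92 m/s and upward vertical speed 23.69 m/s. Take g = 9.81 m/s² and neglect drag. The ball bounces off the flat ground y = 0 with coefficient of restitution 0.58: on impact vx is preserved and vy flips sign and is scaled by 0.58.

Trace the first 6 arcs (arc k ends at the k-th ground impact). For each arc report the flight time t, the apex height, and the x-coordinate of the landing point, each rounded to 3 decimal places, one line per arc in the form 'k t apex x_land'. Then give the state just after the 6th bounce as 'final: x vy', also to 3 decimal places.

1 5.445 45.044 81.244
2 3.515 15.153 133.691
3 2.039 5.097 164.111
4 1.183 1.715 181.755
5 0.686 0.577 191.988
6 0.398 0.194 197.923
final: 197.923 1.132

Arc 1: start y=16.440, vy=23.690 → t=5.445, apex=45.044, x_land=81.244, impact vy=-29.728
  bounce: vy ← 0.58·29.728 = 17.242
Arc 2: start y=0.000, vy=17.242 → t=3.515, apex=15.153, x_land=133.691, impact vy=-17.242
  bounce: vy ← 0.58·17.242 = 10.001
Arc 3: start y=0.000, vy=10.001 → t=2.039, apex=5.097, x_land=164.111, impact vy=-10.001
  bounce: vy ← 0.58·10.001 = 5.800
Arc 4: start y=0.000, vy=5.800 → t=1.183, apex=1.715, x_land=181.755, impact vy=-5.800
  bounce: vy ← 0.58·5.800 = 3.364
Arc 5: start y=0.000, vy=3.364 → t=0.686, apex=0.577, x_land=191.988, impact vy=-3.364
  bounce: vy ← 0.58·3.364 = 1.951
Arc 6: start y=0.000, vy=1.951 → t=0.398, apex=0.194, x_land=197.923, impact vy=-1.951
  bounce: vy ← 0.58·1.951 = 1.132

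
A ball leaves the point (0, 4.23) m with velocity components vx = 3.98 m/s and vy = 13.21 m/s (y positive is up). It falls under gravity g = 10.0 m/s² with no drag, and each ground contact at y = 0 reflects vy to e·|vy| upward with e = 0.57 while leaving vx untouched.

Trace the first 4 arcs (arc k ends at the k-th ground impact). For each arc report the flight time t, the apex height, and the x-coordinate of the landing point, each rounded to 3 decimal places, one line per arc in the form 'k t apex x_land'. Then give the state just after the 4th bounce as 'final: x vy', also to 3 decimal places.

1 2.931 12.955 11.664
2 1.835 4.209 18.967
3 1.046 1.368 23.130
4 0.596 0.444 25.503
final: 25.503 1.699

Arc 1: start y=4.230, vy=13.210 → t=2.931, apex=12.955, x_land=11.664, impact vy=-16.097
  bounce: vy ← 0.57·16.097 = 9.175
Arc 2: start y=0.000, vy=9.175 → t=1.835, apex=4.209, x_land=18.967, impact vy=-9.175
  bounce: vy ← 0.57·9.175 = 5.230
Arc 3: start y=0.000, vy=5.230 → t=1.046, apex=1.368, x_land=23.130, impact vy=-5.230
  bounce: vy ← 0.57·5.230 = 2.981
Arc 4: start y=0.000, vy=2.981 → t=0.596, apex=0.444, x_land=25.503, impact vy=-2.981
  bounce: vy ← 0.57·2.981 = 1.699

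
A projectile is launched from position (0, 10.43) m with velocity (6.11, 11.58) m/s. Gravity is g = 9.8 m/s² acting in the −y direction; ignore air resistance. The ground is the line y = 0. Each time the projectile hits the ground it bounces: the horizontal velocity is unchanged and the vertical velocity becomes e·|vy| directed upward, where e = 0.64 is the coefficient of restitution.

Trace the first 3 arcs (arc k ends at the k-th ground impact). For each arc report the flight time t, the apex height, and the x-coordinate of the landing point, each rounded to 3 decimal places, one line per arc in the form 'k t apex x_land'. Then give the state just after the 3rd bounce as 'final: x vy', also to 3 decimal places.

Arc 1: start y=10.430, vy=11.580 → t=3.059, apex=17.272, x_land=18.691, impact vy=-18.399
  bounce: vy ← 0.64·18.399 = 11.775
Arc 2: start y=0.000, vy=11.775 → t=2.403, apex=7.074, x_land=33.374, impact vy=-11.775
  bounce: vy ← 0.64·11.775 = 7.536
Arc 3: start y=0.000, vy=7.536 → t=1.538, apex=2.898, x_land=42.771, impact vy=-7.536
  bounce: vy ← 0.64·7.536 = 4.823

1 3.059 17.272 18.691
2 2.403 7.074 33.374
3 1.538 2.898 42.771
final: 42.771 4.823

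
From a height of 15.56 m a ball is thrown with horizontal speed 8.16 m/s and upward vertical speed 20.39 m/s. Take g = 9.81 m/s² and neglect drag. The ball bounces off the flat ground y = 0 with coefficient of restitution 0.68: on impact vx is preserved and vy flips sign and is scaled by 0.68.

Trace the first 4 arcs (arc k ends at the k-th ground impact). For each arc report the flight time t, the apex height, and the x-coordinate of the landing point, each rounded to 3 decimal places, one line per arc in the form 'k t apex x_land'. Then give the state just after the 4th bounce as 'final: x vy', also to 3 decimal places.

1 4.816 36.750 39.296
2 3.723 16.993 69.673
3 2.531 7.858 90.329
4 1.721 3.633 104.375
final: 104.375 5.741

Arc 1: start y=15.560, vy=20.390 → t=4.816, apex=36.750, x_land=39.296, impact vy=-26.852
  bounce: vy ← 0.68·26.852 = 18.259
Arc 2: start y=0.000, vy=18.259 → t=3.723, apex=16.993, x_land=69.673, impact vy=-18.259
  bounce: vy ← 0.68·18.259 = 12.416
Arc 3: start y=0.000, vy=12.416 → t=2.531, apex=7.858, x_land=90.329, impact vy=-12.416
  bounce: vy ← 0.68·12.416 = 8.443
Arc 4: start y=0.000, vy=8.443 → t=1.721, apex=3.633, x_land=104.375, impact vy=-8.443
  bounce: vy ← 0.68·8.443 = 5.741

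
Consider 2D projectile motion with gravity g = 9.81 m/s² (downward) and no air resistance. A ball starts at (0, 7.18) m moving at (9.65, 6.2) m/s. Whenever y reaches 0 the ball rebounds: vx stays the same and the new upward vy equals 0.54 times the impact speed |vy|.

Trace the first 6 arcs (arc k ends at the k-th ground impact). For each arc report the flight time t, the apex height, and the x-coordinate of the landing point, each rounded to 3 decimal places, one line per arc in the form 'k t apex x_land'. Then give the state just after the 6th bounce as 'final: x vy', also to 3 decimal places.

1 1.997 9.139 19.271
2 1.474 2.665 33.497
3 0.796 0.777 41.179
4 0.430 0.227 45.328
5 0.232 0.066 47.568
6 0.125 0.019 48.778
final: 48.778 0.332

Arc 1: start y=7.180, vy=6.200 → t=1.997, apex=9.139, x_land=19.271, impact vy=-13.391
  bounce: vy ← 0.54·13.391 = 7.231
Arc 2: start y=0.000, vy=7.231 → t=1.474, apex=2.665, x_land=33.497, impact vy=-7.231
  bounce: vy ← 0.54·7.231 = 3.905
Arc 3: start y=0.000, vy=3.905 → t=0.796, apex=0.777, x_land=41.179, impact vy=-3.905
  bounce: vy ← 0.54·3.905 = 2.109
Arc 4: start y=0.000, vy=2.109 → t=0.430, apex=0.227, x_land=45.328, impact vy=-2.109
  bounce: vy ← 0.54·2.109 = 1.139
Arc 5: start y=0.000, vy=1.139 → t=0.232, apex=0.066, x_land=47.568, impact vy=-1.139
  bounce: vy ← 0.54·1.139 = 0.615
Arc 6: start y=0.000, vy=0.615 → t=0.125, apex=0.019, x_land=48.778, impact vy=-0.615
  bounce: vy ← 0.54·0.615 = 0.332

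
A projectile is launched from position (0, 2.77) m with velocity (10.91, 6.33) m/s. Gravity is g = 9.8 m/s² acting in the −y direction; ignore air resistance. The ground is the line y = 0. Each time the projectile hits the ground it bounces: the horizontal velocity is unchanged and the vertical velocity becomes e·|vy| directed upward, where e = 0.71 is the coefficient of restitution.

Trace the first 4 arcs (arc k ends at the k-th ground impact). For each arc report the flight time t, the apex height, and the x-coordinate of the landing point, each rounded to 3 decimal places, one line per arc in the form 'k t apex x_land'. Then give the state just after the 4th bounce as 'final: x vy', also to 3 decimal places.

Arc 1: start y=2.770, vy=6.330 → t=1.637, apex=4.814, x_land=17.861, impact vy=-9.714
  bounce: vy ← 0.71·9.714 = 6.897
Arc 2: start y=0.000, vy=6.897 → t=1.408, apex=2.427, x_land=33.217, impact vy=-6.897
  bounce: vy ← 0.71·6.897 = 4.897
Arc 3: start y=0.000, vy=4.897 → t=0.999, apex=1.223, x_land=44.120, impact vy=-4.897
  bounce: vy ← 0.71·4.897 = 3.477
Arc 4: start y=0.000, vy=3.477 → t=0.710, apex=0.617, x_land=51.861, impact vy=-3.477
  bounce: vy ← 0.71·3.477 = 2.468

1 1.637 4.814 17.861
2 1.408 2.427 33.217
3 0.999 1.223 44.120
4 0.710 0.617 51.861
final: 51.861 2.468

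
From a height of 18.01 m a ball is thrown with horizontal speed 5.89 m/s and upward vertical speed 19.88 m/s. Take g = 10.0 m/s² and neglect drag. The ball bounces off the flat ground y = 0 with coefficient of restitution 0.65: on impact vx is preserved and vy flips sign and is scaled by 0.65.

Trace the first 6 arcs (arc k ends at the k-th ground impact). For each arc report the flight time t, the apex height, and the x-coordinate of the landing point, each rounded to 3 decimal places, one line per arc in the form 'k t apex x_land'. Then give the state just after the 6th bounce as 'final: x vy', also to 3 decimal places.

1 4.736 37.771 27.898
2 3.573 15.958 48.943
3 2.322 6.742 62.622
4 1.510 2.849 71.514
5 0.981 1.204 77.293
6 0.638 0.508 81.050
final: 81.050 2.073

Arc 1: start y=18.010, vy=19.880 → t=4.736, apex=37.771, x_land=27.898, impact vy=-27.485
  bounce: vy ← 0.65·27.485 = 17.865
Arc 2: start y=0.000, vy=17.865 → t=3.573, apex=15.958, x_land=48.943, impact vy=-17.865
  bounce: vy ← 0.65·17.865 = 11.612
Arc 3: start y=0.000, vy=11.612 → t=2.322, apex=6.742, x_land=62.622, impact vy=-11.612
  bounce: vy ← 0.65·11.612 = 7.548
Arc 4: start y=0.000, vy=7.548 → t=1.510, apex=2.849, x_land=71.514, impact vy=-7.548
  bounce: vy ← 0.65·7.548 = 4.906
Arc 5: start y=0.000, vy=4.906 → t=0.981, apex=1.204, x_land=77.293, impact vy=-4.906
  bounce: vy ← 0.65·4.906 = 3.189
Arc 6: start y=0.000, vy=3.189 → t=0.638, apex=0.508, x_land=81.050, impact vy=-3.189
  bounce: vy ← 0.65·3.189 = 2.073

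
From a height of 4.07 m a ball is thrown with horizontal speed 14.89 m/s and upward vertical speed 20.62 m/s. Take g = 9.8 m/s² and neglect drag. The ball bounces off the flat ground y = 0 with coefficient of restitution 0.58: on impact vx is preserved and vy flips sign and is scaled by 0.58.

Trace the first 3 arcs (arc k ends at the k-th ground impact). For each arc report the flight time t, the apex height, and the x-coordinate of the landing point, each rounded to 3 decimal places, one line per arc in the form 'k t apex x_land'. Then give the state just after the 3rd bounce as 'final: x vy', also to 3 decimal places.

Arc 1: start y=4.070, vy=20.620 → t=4.397, apex=25.763, x_land=65.472, impact vy=-22.471
  bounce: vy ← 0.58·22.471 = 13.033
Arc 2: start y=0.000, vy=13.033 → t=2.660, apex=8.667, x_land=105.078, impact vy=-13.033
  bounce: vy ← 0.58·13.033 = 7.559
Arc 3: start y=0.000, vy=7.559 → t=1.543, apex=2.915, x_land=128.049, impact vy=-7.559
  bounce: vy ← 0.58·7.559 = 4.384

1 4.397 25.763 65.472
2 2.660 8.667 105.078
3 1.543 2.915 128.049
final: 128.049 4.384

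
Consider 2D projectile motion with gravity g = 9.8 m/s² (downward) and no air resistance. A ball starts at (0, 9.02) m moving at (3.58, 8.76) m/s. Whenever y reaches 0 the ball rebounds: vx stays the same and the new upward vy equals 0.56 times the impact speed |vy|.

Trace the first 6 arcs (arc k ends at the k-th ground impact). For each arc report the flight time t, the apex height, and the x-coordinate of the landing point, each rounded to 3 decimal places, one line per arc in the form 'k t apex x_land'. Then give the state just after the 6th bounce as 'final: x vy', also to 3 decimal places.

Arc 1: start y=9.020, vy=8.760 → t=2.519, apex=12.935, x_land=9.017, impact vy=-15.923
  bounce: vy ← 0.56·15.923 = 8.917
Arc 2: start y=0.000, vy=8.917 → t=1.820, apex=4.056, x_land=15.531, impact vy=-8.917
  bounce: vy ← 0.56·8.917 = 4.993
Arc 3: start y=0.000, vy=4.993 → t=1.019, apex=1.272, x_land=19.180, impact vy=-4.993
  bounce: vy ← 0.56·4.993 = 2.796
Arc 4: start y=0.000, vy=2.796 → t=0.571, apex=0.399, x_land=21.223, impact vy=-2.796
  bounce: vy ← 0.56·2.796 = 1.566
Arc 5: start y=0.000, vy=1.566 → t=0.320, apex=0.125, x_land=22.367, impact vy=-1.566
  bounce: vy ← 0.56·1.566 = 0.877
Arc 6: start y=0.000, vy=0.877 → t=0.179, apex=0.039, x_land=23.007, impact vy=-0.877
  bounce: vy ← 0.56·0.877 = 0.491

1 2.519 12.935 9.017
2 1.820 4.056 15.531
3 1.019 1.272 19.180
4 0.571 0.399 21.223
5 0.320 0.125 22.367
6 0.179 0.039 23.007
final: 23.007 0.491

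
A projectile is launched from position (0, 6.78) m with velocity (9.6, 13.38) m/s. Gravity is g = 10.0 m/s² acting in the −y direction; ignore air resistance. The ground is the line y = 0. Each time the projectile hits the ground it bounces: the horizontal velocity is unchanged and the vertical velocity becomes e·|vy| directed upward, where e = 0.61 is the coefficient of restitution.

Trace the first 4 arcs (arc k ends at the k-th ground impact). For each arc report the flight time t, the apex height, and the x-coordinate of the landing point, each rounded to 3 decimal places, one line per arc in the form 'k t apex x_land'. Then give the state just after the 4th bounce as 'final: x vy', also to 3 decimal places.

1 3.112 15.731 29.873
2 2.164 5.854 50.647
3 1.320 2.178 63.320
4 0.805 0.810 71.050
final: 71.050 2.456

Arc 1: start y=6.780, vy=13.380 → t=3.112, apex=15.731, x_land=29.873, impact vy=-17.738
  bounce: vy ← 0.61·17.738 = 10.820
Arc 2: start y=0.000, vy=10.820 → t=2.164, apex=5.854, x_land=50.647, impact vy=-10.820
  bounce: vy ← 0.61·10.820 = 6.600
Arc 3: start y=0.000, vy=6.600 → t=1.320, apex=2.178, x_land=63.320, impact vy=-6.600
  bounce: vy ← 0.61·6.600 = 4.026
Arc 4: start y=0.000, vy=4.026 → t=0.805, apex=0.810, x_land=71.050, impact vy=-4.026
  bounce: vy ← 0.61·4.026 = 2.456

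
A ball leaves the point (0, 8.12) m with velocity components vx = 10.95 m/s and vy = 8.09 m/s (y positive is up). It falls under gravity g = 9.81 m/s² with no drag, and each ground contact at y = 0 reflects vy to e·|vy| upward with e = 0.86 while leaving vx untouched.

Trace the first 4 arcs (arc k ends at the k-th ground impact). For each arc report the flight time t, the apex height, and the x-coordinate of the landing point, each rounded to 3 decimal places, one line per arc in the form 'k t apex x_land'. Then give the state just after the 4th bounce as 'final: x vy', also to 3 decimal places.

1 2.353 11.456 25.764
2 2.629 8.473 54.547
3 2.261 6.266 79.301
4 1.944 4.635 100.589
final: 100.589 8.201

Arc 1: start y=8.120, vy=8.090 → t=2.353, apex=11.456, x_land=25.764, impact vy=-14.992
  bounce: vy ← 0.86·14.992 = 12.893
Arc 2: start y=0.000, vy=12.893 → t=2.629, apex=8.473, x_land=54.547, impact vy=-12.893
  bounce: vy ← 0.86·12.893 = 11.088
Arc 3: start y=0.000, vy=11.088 → t=2.261, apex=6.266, x_land=79.301, impact vy=-11.088
  bounce: vy ← 0.86·11.088 = 9.536
Arc 4: start y=0.000, vy=9.536 → t=1.944, apex=4.635, x_land=100.589, impact vy=-9.536
  bounce: vy ← 0.86·9.536 = 8.201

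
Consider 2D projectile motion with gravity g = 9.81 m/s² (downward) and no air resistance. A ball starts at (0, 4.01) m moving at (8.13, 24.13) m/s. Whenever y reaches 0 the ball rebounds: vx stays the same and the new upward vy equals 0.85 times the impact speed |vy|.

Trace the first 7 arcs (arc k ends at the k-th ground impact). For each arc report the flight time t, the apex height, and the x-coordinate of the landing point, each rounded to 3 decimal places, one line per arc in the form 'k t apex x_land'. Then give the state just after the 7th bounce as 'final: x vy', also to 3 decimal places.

Arc 1: start y=4.010, vy=24.130 → t=5.080, apex=33.687, x_land=41.304, impact vy=-25.709
  bounce: vy ← 0.85·25.709 = 21.852
Arc 2: start y=0.000, vy=21.852 → t=4.455, apex=24.339, x_land=77.524, impact vy=-21.852
  bounce: vy ← 0.85·21.852 = 18.574
Arc 3: start y=0.000, vy=18.574 → t=3.787, apex=17.585, x_land=108.311, impact vy=-18.574
  bounce: vy ← 0.85·18.574 = 15.788
Arc 4: start y=0.000, vy=15.788 → t=3.219, apex=12.705, x_land=134.480, impact vy=-15.788
  bounce: vy ← 0.85·15.788 = 13.420
Arc 5: start y=0.000, vy=13.420 → t=2.736, apex=9.179, x_land=156.723, impact vy=-13.420
  bounce: vy ← 0.85·13.420 = 11.407
Arc 6: start y=0.000, vy=11.407 → t=2.326, apex=6.632, x_land=175.630, impact vy=-11.407
  bounce: vy ← 0.85·11.407 = 9.696
Arc 7: start y=0.000, vy=9.696 → t=1.977, apex=4.792, x_land=191.701, impact vy=-9.696
  bounce: vy ← 0.85·9.696 = 8.242

1 5.080 33.687 41.304
2 4.455 24.339 77.524
3 3.787 17.585 108.311
4 3.219 12.705 134.480
5 2.736 9.179 156.723
6 2.326 6.632 175.630
7 1.977 4.792 191.701
final: 191.701 8.242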